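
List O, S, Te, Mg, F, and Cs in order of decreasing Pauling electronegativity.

F, O, S, Te, Mg, Cs

O is in period 2, group 16; F is in period 2, group 17; Mg is in period 3, group 2; S is in period 3, group 16; Te is in period 5, group 16; Cs is in period 6, group 1.
Electronegativity increases across a period and decreases down a group, tracking effective nuclear charge and atomic size.
Neither a single period nor a single group — weigh both effects.
Mg > Cs: both effects reinforce here, so Mg is clearly the higher of the two.
Te > Mg: period and group pull opposite ways; the across-period shift dominates (2.10 vs 1.31).
S > Te: S sits above Te in group 16, so the down-group effect alone puts S higher.
O > S: they share group 16; the group trend gives O the larger value.
F > O: F lies to the right of O in period 2, so the across-period effect alone puts F higher.
For reference (Pauling): O 3.44, F 3.98, Mg 1.31, S 2.58, Te 2.10, Cs 0.79.
So from highest to lowest: F > O > S > Te > Mg > Cs.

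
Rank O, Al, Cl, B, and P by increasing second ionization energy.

Al < P < Cl < B < O

IE_2 is the cost of taking one more electron from the +1 cation: O⁺ still has 5 valence electrons; Al⁺ still has 2 valence electrons; Cl⁺ still has 6 valence electrons; B⁺ still has 2 valence electrons; P⁺ still has 4 valence electrons.
All are still removing valence electrons, so compare the +1 ions as you would atoms: IE_2 generally rises across a period (higher Z_eff) and falls down a group (larger shell), subject to the usual subshell exceptions.
Valence configurations: O⁺ [He]2s²2p³, Al⁺ [Ne]3s², Cl⁺ [Ne]3s²3p⁴, B⁺ [He]2s², P⁺ [Ne]3s²3p².
Tabulated IE_2 (kJ/mol): O 3388, Al 1817, Cl 2298, B 2427, P 1907.
Putting it together, IE_2: Al < P < Cl < B < O.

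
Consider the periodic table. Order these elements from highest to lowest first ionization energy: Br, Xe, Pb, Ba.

Xe > Br > Pb > Ba

IE₁ increases left→right with effective nuclear charge and decreases top→bottom as the valence shell moves farther out.
These span different periods and groups, so the two trends combine.
Pb > Ba: Pb lies to the right of Ba in period 6, so the across-period effect alone puts Pb higher.
Br > Pb: relative to Pb, both the across-period and down-group shifts push Br's first ionization energy up.
Xe > Br: the two effects oppose for this pair; the across-period effect wins (1170 vs 1140 kJ/mol).
Tabulated first ionization energy (kJ/mol): Br 1140, Xe 1170, Ba 503, Pb 716.
So from highest to lowest: Xe > Br > Pb > Ba.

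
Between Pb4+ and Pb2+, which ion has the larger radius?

Pb2+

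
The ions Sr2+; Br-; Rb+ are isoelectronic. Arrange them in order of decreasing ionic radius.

Br- > Rb+ > Sr2+

All of these have 36 electrons, so size is governed by nuclear charge alone: the more protons, the stronger the pull on the same electron cloud, and the smaller the ion.
Nuclear charges: Sr2+ (Z=38), Rb+ (Z=37), Br- (Z=35).
Largest to smallest: Br- > Rb+ > Sr2+.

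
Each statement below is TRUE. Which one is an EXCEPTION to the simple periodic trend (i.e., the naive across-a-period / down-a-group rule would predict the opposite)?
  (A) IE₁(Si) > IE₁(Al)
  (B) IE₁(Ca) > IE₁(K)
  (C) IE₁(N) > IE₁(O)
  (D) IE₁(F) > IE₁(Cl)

(C)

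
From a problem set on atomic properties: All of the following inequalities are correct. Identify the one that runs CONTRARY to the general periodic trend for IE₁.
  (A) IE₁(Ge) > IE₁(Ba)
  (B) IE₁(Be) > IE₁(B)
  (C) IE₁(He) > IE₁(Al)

(B)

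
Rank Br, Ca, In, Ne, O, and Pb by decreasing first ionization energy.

IE₁ increases left→right with effective nuclear charge and decreases top→bottom as the valence shell moves farther out.
Neither a single period nor a single group — weigh both effects.
Ca > In: period and group pull opposite ways; the down-group shift dominates (590 vs 558 kJ/mol).
Pb > Ca: period and group pull opposite ways; the across-period shift dominates (716 vs 590 kJ/mol).
Br > Pb: relative to Pb, both the across-period and down-group shifts push Br's first ionization energy up.
O > Br: the two effects oppose for this pair; the down-group effect wins (1314 vs 1140 kJ/mol).
Ne > O: both are in period 2; the period trend gives Ne the larger value.
For reference (kJ/mol): O 1314, Ne 2081, Ca 590, Br 1140, In 558, Pb 716.
So from highest to lowest: Ne > O > Br > Pb > Ca > In.

Ne, O, Br, Pb, Ca, In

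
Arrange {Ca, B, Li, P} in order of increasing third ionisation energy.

P < B < Ca < Li

Consider each +2 ion: Ca²⁺ is the bare [Ar] core; B²⁺ still has 1 valence electron; Li²⁺ is already 1 electron into the core; P²⁺ still has 3 valence electrons.
Pulling an electron out of a noble-gas core costs far more than removing a remaining valence electron, so Ca and Li sit at the high end of IE_3.
Valence configurations: B²⁺ [He]2s¹, P²⁺ [Ne]3s²3p¹.
Tabulated IE_3 (kJ/mol): Ca 4912, B 3660, Li 11815, P 2914.
Hence IE_3: P < B < Ca < Li.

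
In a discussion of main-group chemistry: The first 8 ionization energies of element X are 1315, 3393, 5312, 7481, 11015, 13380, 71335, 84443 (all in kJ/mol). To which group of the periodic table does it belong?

Group 16

Look for the largest jump between consecutive ionization energies: IE7/IE6 ≈ 5.3, far larger than any earlier ratio.
That jump marks the point where a core electron is being removed. So the atom has 6 valence electrons.
A main-group element with 6 valence electrons is in group 16.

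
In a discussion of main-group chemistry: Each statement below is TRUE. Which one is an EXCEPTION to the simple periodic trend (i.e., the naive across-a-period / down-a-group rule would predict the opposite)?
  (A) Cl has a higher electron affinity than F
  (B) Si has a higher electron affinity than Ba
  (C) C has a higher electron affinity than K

The general trend: electron affinity increases across a period and decreases down a group.
(A) Cl (period 3, group 17) vs F (period 2, group 17): the stated order contradicts the simple trend.
(B) Si (period 3, group 14) vs Ba (period 6, group 2): the stated order agrees with the simple trend.
(C) C (period 2, group 14) vs K (period 4, group 1): the stated order agrees with the simple trend.
The exception is (A): F's small 2p subshell makes the incoming electron feel strong e⁻–e⁻ repulsion, so Cl actually releases more energy on gaining an electron.

(A)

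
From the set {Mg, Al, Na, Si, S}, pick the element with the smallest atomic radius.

S

Atomic radius shrinks across a period as nuclear charge pulls the same shell inward, and grows down a group as new shells are added.
All lie in period 3, so atomic radius increases right to left.
The smallest atomic radius among these belongs to S.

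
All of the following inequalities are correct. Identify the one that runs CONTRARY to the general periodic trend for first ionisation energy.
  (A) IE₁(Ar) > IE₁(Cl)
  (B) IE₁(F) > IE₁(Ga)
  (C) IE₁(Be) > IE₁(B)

(C)

The general trend: first ionisation energy increases across a period and decreases down a group.
(A) Ar (period 3, group 18) vs Cl (period 3, group 17): the stated order agrees with the simple trend.
(B) F (period 2, group 17) vs Ga (period 4, group 13): the stated order agrees with the simple trend.
(C) Be (period 2, group 2) vs B (period 2, group 13): the stated order contradicts the simple trend.
The exception is (C): removing B's lone 2p electron is easier than breaking Be's filled 2s².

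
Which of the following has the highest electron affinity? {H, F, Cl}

Cl

H is in period 1, group 1; F is in period 2, group 17; Cl is in period 3, group 17.
Adding an electron releases more energy for atoms nearer the top right (short of the noble gases).
These span different periods and groups, so the two trends combine.
F > H: period and group pull opposite ways; the across-period shift dominates (328 vs 73 kJ/mol).
Cl > F: this pair runs against the simple trend — see the exception note.
Note the exception: Cl has a higher electron affinity than F, contrary to the simple trend — F's small 2p subshell makes the incoming electron feel strong e⁻–e⁻ repulsion, so Cl actually releases more energy on gaining an electron.
For reference (kJ/mol): H 73, F 328, Cl 349.
The highest electron affinity among these belongs to Cl.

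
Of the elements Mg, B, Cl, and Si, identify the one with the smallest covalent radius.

B

Atomic radius shrinks across a period as nuclear charge pulls the same shell inward, and grows down a group as new shells are added.
Here both period and group differ, so the two effects have to be weighed against each other.
Cl > B: period and group pull opposite ways; the down-group shift dominates (99 vs 85 pm).
Si > Cl: both are in period 3; the period trend gives Si the larger value.
Mg > Si: both are in period 3; the period trend gives Mg the larger value.
For reference (pm): B 85, Mg 139, Si 116, Cl 99.
The smallest covalent radius among these belongs to B.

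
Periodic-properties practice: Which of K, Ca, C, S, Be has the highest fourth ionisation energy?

IE_4 is the cost of taking one more electron from the +3 cation: K³⁺ is already 2 electrons into the core; Ca³⁺ is already 1 electron into the core; C³⁺ still has 1 valence electron; S³⁺ still has 3 valence electrons; Be³⁺ is already 1 electron into the core.
Usually core removal costs more than valence removal, but here the competition is close: a tightly held n=2 valence electron can cost more to remove than an n=3 core electron, so the actual values have to decide it.
Valence configurations: C³⁺ [He]2s¹, S³⁺ [Ne]3s²3p¹.
Tabulated IE_4 (kJ/mol): K 5877, Ca 6491, C 6223, S 4556, Be 21007.
Overall IE_4 order: S < K < C < Ca < Be.

Be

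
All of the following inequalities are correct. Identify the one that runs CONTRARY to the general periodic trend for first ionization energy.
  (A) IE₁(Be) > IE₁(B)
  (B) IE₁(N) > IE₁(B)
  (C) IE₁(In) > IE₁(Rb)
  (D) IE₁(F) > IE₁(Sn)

The general trend: first ionization energy increases across a period and decreases down a group.
(A) Be (period 2, group 2) vs B (period 2, group 13): the stated order contradicts the simple trend.
(B) N (period 2, group 15) vs B (period 2, group 13): the stated order agrees with the simple trend.
(C) In (period 5, group 13) vs Rb (period 5, group 1): the stated order agrees with the simple trend.
(D) F (period 2, group 17) vs Sn (period 5, group 14): the stated order agrees with the simple trend.
The exception is (A): removing B's lone 2p electron is easier than breaking Be's filled 2s².

(A)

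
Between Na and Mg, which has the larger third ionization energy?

Mg

Consider each +2 ion: Na²⁺ is already 1 electron into the core; Mg²⁺ is the bare [Ne] core.
All of these are removing an electron from a noble-gas core or deeper; the smaller core (lower principal quantum number) is held far more tightly, and within a period the higher nuclear charge binds the same core more tightly.
The numbers (kJ/mol): Na 6910, Mg 7733.
Hence IE_3: Na < Mg.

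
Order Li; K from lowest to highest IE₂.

K < Li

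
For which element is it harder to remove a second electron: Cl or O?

Consider each +1 ion: Cl⁺ still has 6 valence electrons; O⁺ still has 5 valence electrons.
All are still removing valence electrons, so compare the +1 ions as you would atoms: IE_2 generally rises across a period (higher Z_eff) and falls down a group (larger shell), subject to the usual subshell exceptions.
Valence configurations: Cl⁺ [Ne]3s²3p⁴, O⁺ [He]2s²2p³.
Approximate IE_2 values (kJ/mol): Cl 2298, O 3388.
Overall IE_2 order: Cl < O.

O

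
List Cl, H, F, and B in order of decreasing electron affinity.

Cl > F > H > B

H is in period 1, group 1; B is in period 2, group 13; F is in period 2, group 17; Cl is in period 3, group 17.
Electron affinity generally becomes more exothermic across a period toward the halogens and less exothermic down a group.
These span different periods and groups, so the two trends combine.
H > B: period and group pull opposite ways; the down-group shift dominates (73 vs 27 kJ/mol).
F > H: the two effects oppose for this pair; the across-period effect wins (328 vs 73 kJ/mol).
Cl > F: this pair runs against the simple trend — see the exception note.
Note the exception: Cl has a higher electron affinity than F, contrary to the simple trend — F's small 2p subshell makes the incoming electron feel strong e⁻–e⁻ repulsion, so Cl actually releases more energy on gaining an electron.
For reference (kJ/mol): H 73, B 27, F 328, Cl 349.
So from highest to lowest: Cl > F > H > B.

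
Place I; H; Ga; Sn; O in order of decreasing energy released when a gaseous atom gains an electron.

Electron affinity generally becomes more exothermic across a period toward the halogens and less exothermic down a group.
Here both period and group differ, so the two effects have to be weighed against each other.
H > Ga: period and group pull opposite ways; the down-group shift dominates (73 vs 29 kJ/mol).
Sn > H: the two effects oppose for this pair; the across-period effect wins (107 vs 73 kJ/mol).
O > Sn: relative to Sn, both the across-period and down-group shifts push O's electron affinity up.
I > O: period and group pull opposite ways; the across-period shift dominates (295 vs 141 kJ/mol).
Tabulated electron affinity (kJ/mol): H 73, O 141, Ga 29, Sn 107, I 295.
So from highest to lowest: I > O > Sn > H > Ga.

I > O > Sn > H > Ga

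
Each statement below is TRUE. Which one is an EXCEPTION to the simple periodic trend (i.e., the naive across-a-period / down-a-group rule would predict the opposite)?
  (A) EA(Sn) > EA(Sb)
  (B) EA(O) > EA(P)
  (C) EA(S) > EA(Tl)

The general trend: electron affinity increases across a period and decreases down a group.
(A) Sn (period 5, group 14) vs Sb (period 5, group 15): the stated order contradicts the simple trend.
(B) O (period 2, group 16) vs P (period 3, group 15): the stated order agrees with the simple trend.
(C) S (period 3, group 16) vs Tl (period 6, group 13): the stated order agrees with the simple trend.
The exception is (A): adding an electron to Sb's half-filled 5p³ is unfavourable, so Sn has the more exothermic EA.

(A)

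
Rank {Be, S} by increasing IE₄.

S, Be

After 3 electrons have been removed, what remains? Be³⁺ is already 1 electron into the core; S³⁺ still has 3 valence electrons.
Core electrons are held far more tightly than valence electrons, so Be tops the IE_4 order.
Approximate IE_4 values (kJ/mol): Be 21007, S 4556.
Hence IE_4: S < Be.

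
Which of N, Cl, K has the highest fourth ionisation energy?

N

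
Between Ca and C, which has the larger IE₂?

After 1 electron has been removed, what remains? Ca⁺ still has 1 valence electron; C⁺ still has 3 valence electrons.
All are still removing valence electrons, so compare the +1 ions as you would atoms: IE_2 generally rises across a period (higher Z_eff) and falls down a group (larger shell), subject to the usual subshell exceptions.
Valence configurations: Ca⁺ [Ar]4s¹, C⁺ [He]2s²2p¹.
Tabulated IE_2 (kJ/mol): Ca 1145, C 2353.
Hence IE_2: Ca < C.

C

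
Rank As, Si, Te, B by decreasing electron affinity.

Te, Si, As, B

B is in period 2, group 13; Si is in period 3, group 14; As is in period 4, group 15; Te is in period 5, group 16.
EA tends to increase across a period and decrease down a group, though the pattern is less regular than for IE or radius.
These sit on a diagonal, where the across-period and down-group effects partly cancel.
As > B: the two effects oppose for this pair; the across-period effect wins (78 vs 27 kJ/mol).
Si > As: the two effects oppose for this pair; the down-group effect wins (134 vs 78 kJ/mol).
Te > Si: the two effects oppose for this pair; the across-period effect wins (190 vs 134 kJ/mol).
For reference (kJ/mol): B 27, Si 134, As 78, Te 190.
So from highest to lowest: Te > Si > As > B.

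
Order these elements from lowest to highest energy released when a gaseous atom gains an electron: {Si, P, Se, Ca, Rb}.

Ca, Rb, P, Si, Se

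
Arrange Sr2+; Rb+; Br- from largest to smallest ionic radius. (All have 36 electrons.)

All of these have 36 electrons, so size is governed by nuclear charge alone: the more protons, the stronger the pull on the same electron cloud, and the smaller the ion.
Nuclear charges: Sr2+ (Z=38), Rb+ (Z=37), Br- (Z=35).
Largest to smallest: Br- > Rb+ > Sr2+.

Br- > Rb+ > Sr2+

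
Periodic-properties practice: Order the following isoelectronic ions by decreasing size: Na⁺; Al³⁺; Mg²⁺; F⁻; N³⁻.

All of these have 10 electrons, so size is governed by nuclear charge alone: the more protons, the stronger the pull on the same electron cloud, and the smaller the ion.
Nuclear charges: Al³⁺ (Z=13), Mg²⁺ (Z=12), Na⁺ (Z=11), F⁻ (Z=9), N³⁻ (Z=7).
Largest to smallest: N³⁻ > F⁻ > Na⁺ > Mg²⁺ > Al³⁺.

N³⁻ > F⁻ > Na⁺ > Mg²⁺ > Al³⁺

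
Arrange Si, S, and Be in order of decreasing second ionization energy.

S > Be > Si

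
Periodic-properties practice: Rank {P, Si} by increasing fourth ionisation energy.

IE_4 is the cost of taking one more electron from the +3 cation: P³⁺ still has 2 valence electrons; Si³⁺ still has 1 valence electron.
All are still removing valence electrons, so compare the +3 ions as you would atoms: IE_4 generally rises across a period (higher Z_eff) and falls down a group (larger shell), subject to the usual subshell exceptions.
Valence configurations: P³⁺ [Ne]3s², Si³⁺ [Ne]3s¹.
Approximate IE_4 values (kJ/mol): P 4964, Si 4356.
Hence IE_4: Si < P.

Si, P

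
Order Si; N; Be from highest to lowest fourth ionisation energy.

Be > N > Si

The fourth ionization energy removes an electron from the +3 ion. For each element: Si³⁺ still has 1 valence electron; N³⁺ still has 2 valence electrons; Be³⁺ is already 1 electron into the core.
Pulling an electron out of a noble-gas core costs far more than removing a remaining valence electron, so Be sits at the high end of IE_4.
Valence configurations: Si³⁺ [Ne]3s¹, N³⁺ [He]2s².
Tabulated IE_4 (kJ/mol): Si 4356, N 7475, Be 21007.
Overall IE_4 order: Si < N < Be.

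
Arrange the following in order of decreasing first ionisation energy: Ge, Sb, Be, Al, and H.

H > Be > Sb > Ge > Al

Removing the outermost electron gets harder across a period and easier down a group.
These sit on a diagonal, where the across-period and down-group effects partly cancel.
Ge > Al: period and group pull opposite ways; the across-period shift dominates (762 vs 578 kJ/mol).
Sb > Ge: the two effects oppose for this pair; the across-period effect wins (831 vs 762 kJ/mol).
Be > Sb: period and group pull opposite ways; the down-group shift dominates (900 vs 831 kJ/mol).
H > Be: the two effects oppose for this pair; the down-group effect wins (1312 vs 900 kJ/mol).
For reference (kJ/mol): H 1312, Be 900, Al 578, Ge 762, Sb 831.
So from highest to lowest: H > Be > Sb > Ge > Al.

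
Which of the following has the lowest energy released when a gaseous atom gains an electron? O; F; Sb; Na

O is in period 2, group 16; F is in period 2, group 17; Na is in period 3, group 1; Sb is in period 5, group 15.
EA tends to increase across a period and decrease down a group, though the pattern is less regular than for IE or radius.
Neither a single period nor a single group — weigh both effects.
Sb > Na: the two effects oppose for this pair; the across-period effect wins (103 vs 53 kJ/mol).
O > Sb: both effects reinforce here, so O is clearly the higher of the two.
F > O: F lies to the right of O in period 2, so the across-period effect alone puts F higher.
Approximate values (kJ/mol): O 141, F 328, Na 53, Sb 103.
The lowest energy released when a gaseous atom gains an electron among these belongs to Na.

Na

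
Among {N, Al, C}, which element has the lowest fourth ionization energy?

C

IE_4 is the cost of taking one more electron from the +3 cation: N³⁺ still has 2 valence electrons; Al³⁺ is the bare [Ne] core; C³⁺ still has 1 valence electron.
Pulling an electron out of a noble-gas core costs far more than removing a remaining valence electron, so Al sits at the high end of IE_4.
Valence configurations: N³⁺ [He]2s², C³⁺ [He]2s¹.
Approximate IE_4 values (kJ/mol): N 7475, Al 11577, C 6223.
Hence IE_4: C < N < Al.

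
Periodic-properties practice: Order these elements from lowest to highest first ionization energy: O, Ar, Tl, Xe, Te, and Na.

O is in period 2, group 16; Na is in period 3, group 1; Ar is in period 3, group 18; Te is in period 5, group 16; Xe is in period 5, group 18; Tl is in period 6, group 13.
Removing the outermost electron gets harder across a period and easier down a group.
Neither a single period nor a single group — weigh both effects.
Tl > Na: the two effects oppose for this pair; the across-period effect wins (589 vs 496 kJ/mol).
Te > Tl: both effects reinforce here, so Te is clearly the higher of the two.
Xe > Te: Xe lies to the right of Te in period 5, so the across-period effect alone puts Xe higher.
O > Xe: period and group pull opposite ways; the down-group shift dominates (1314 vs 1170 kJ/mol).
Ar > O: period and group pull opposite ways; the across-period shift dominates (1521 vs 1314 kJ/mol).
Tabulated first ionization energy (kJ/mol): O 1314, Na 496, Ar 1521, Te 869, Xe 1170, Tl 589.
So from lowest to highest: Na < Tl < Te < Xe < O < Ar.

Na < Tl < Te < Xe < O < Ar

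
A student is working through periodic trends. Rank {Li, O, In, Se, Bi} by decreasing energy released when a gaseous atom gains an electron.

Atoms with high Z_eff and room in the valence shell (especially the halogens) have the most exothermic electron affinities.
Neither a single period nor a single group — weigh both effects.
Li > In: the two effects oppose for this pair; the down-group effect wins (60 vs 29 kJ/mol).
Bi > Li: the two effects oppose for this pair; the across-period effect wins (91 vs 60 kJ/mol).
O > Bi: relative to Bi, both the across-period and down-group shifts push O's electron affinity up.
Se > O: this pair runs against the simple trend — see the exception note.
Note the exception: Se has a higher electron affinity than O, contrary to the simple trend — O's compact 2p subshell gives strong electron–electron repulsion on the added electron.
For reference (kJ/mol): Li 60, O 141, Se 195, In 29, Bi 91.
So from highest to lowest: Se > O > Bi > Li > In.

Se > O > Bi > Li > In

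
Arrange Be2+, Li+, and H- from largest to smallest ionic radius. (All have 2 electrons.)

All of these have 2 electrons, so size is governed by nuclear charge alone: the more protons, the stronger the pull on the same electron cloud, and the smaller the ion.
Nuclear charges: Be2+ (Z=4), Li+ (Z=3), H- (Z=1).
Largest to smallest: H- > Li+ > Be2+.

H-, Li+, Be2+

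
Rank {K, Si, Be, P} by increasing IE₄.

Si < P < K < Be

The fourth ionization energy removes an electron from the +3 ion. For each element: K³⁺ is already 2 electrons into the core; Si³⁺ still has 1 valence electron; Be³⁺ is already 1 electron into the core; P³⁺ still has 2 valence electrons.
Core electrons are held far more tightly than valence electrons, so K and Be top the IE_4 order.
Valence configurations: Si³⁺ [Ne]3s¹, P³⁺ [Ne]3s².
Approximate IE_4 values (kJ/mol): K 5877, Si 4356, Be 21007, P 4964.
Hence IE_4: Si < P < K < Be.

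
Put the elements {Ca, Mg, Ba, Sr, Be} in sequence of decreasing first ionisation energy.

Be is in period 2, group 2; Mg is in period 3, group 2; Ca is in period 4, group 2; Sr is in period 5, group 2; Ba is in period 6, group 2.
First ionization energy rises across a period (greater Z_eff holds electrons more tightly) and falls down a group (valence electrons are farther from the nucleus).
All are in group 2, so first ionization energy increases up the group.
So from highest to lowest: Be > Mg > Ca > Sr > Ba.

Be, Mg, Ca, Sr, Ba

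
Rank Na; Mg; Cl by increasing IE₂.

Mg < Cl < Na

IE_2 is the cost of taking one more electron from the +1 cation: Na⁺ is the bare [Ne] core; Mg⁺ still has 1 valence electron; Cl⁺ still has 6 valence electrons.
Pulling an electron out of a noble-gas core costs far more than removing a remaining valence electron, so Na sits at the high end of IE_2.
Valence configurations: Mg⁺ [Ne]3s¹, Cl⁺ [Ne]3s²3p⁴.
Tabulated IE_2 (kJ/mol): Na 4562, Mg 1451, Cl 2298.
Putting it together, IE_2: Mg < Cl < Na.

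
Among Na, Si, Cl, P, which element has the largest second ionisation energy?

Na

After 1 electron has been removed, what remains? Na⁺ is the bare [Ne] core; Si⁺ still has 3 valence electrons; Cl⁺ still has 6 valence electrons; P⁺ still has 4 valence electrons.
Core electrons are held far more tightly than valence electrons, so Na tops the IE_2 order.
Valence configurations: Si⁺ [Ne]3s²3p¹, Cl⁺ [Ne]3s²3p⁴, P⁺ [Ne]3s²3p².
Approximate IE_2 values (kJ/mol): Na 4562, Si 1577, Cl 2298, P 1907.
Overall IE_2 order: Si < P < Cl < Na.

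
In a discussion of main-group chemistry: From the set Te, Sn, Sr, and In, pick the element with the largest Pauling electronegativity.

Atoms toward the upper right of the periodic table pull bonding electrons most strongly.
All lie in period 5, so electronegativity increases left to right.
The largest Pauling electronegativity among these belongs to Te.

Te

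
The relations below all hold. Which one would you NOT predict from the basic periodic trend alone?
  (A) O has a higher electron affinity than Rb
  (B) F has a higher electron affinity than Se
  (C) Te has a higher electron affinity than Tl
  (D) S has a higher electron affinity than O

(D)

The general trend: electron affinity increases across a period and decreases down a group.
(A) O (period 2, group 16) vs Rb (period 5, group 1): the stated order agrees with the simple trend.
(B) F (period 2, group 17) vs Se (period 4, group 16): the stated order agrees with the simple trend.
(C) Te (period 5, group 16) vs Tl (period 6, group 13): the stated order agrees with the simple trend.
(D) S (period 3, group 16) vs O (period 2, group 16): the stated order contradicts the simple trend.
The exception is (D): the compact 2p subshell of O repels the added electron more than S's larger 3p does.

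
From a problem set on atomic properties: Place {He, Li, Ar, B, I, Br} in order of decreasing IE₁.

He > Ar > Br > I > B > Li

He is in period 1, group 18; Li is in period 2, group 1; B is in period 2, group 13; Ar is in period 3, group 18; Br is in period 4, group 17; I is in period 5, group 17.
First ionization energy rises across a period (greater Z_eff holds electrons more tightly) and falls down a group (valence electrons are farther from the nucleus).
These span different periods and groups, so the two trends combine.
B > Li: B lies to the right of Li in period 2, so the across-period effect alone puts B higher.
I > B: the two effects oppose for this pair; the across-period effect wins (1008 vs 801 kJ/mol).
Br > I: Br sits above I in group 17, so the down-group effect alone puts Br higher.
Ar > Br: both effects reinforce here, so Ar is clearly the higher of the two.
He > Ar: they share group 18; the group trend gives He the larger value.
Approximate values (kJ/mol): He 2372, Li 520, B 801, Ar 1521, Br 1140, I 1008.
So from highest to lowest: He > Ar > Br > I > B > Li.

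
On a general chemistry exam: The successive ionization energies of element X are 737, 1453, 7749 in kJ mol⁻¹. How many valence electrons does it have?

Look for the largest jump between consecutive ionization energies: IE3/IE2 ≈ 5.3, far larger than any earlier ratio.
That jump marks the point where a core electron is being removed. So the atom has 2 valence electrons.

2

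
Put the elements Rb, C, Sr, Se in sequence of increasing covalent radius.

C is in period 2, group 14; Se is in period 4, group 16; Rb is in period 5, group 1; Sr is in period 5, group 2.
Atomic radius shrinks across a period as nuclear charge pulls the same shell inward, and grows down a group as new shells are added.
Neither a single period nor a single group — weigh both effects.
Se > C: period and group pull opposite ways; the down-group shift dominates (116 vs 75 pm).
Sr > Se: relative to Se, both the across-period and down-group shifts push Sr's atomic radius up.
Rb > Sr: both are in period 5; the period trend gives Rb the larger value.
For reference (pm): C 75, Se 116, Rb 210, Sr 185.
So from smallest to largest: C < Se < Sr < Rb.

C, Se, Sr, Rb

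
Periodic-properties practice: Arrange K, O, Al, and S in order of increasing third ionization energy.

Al < S < K < O

IE_3 is the cost of taking one more electron from the +2 cation: K²⁺ is already 1 electron into the core; O²⁺ still has 4 valence electrons; Al²⁺ still has 1 valence electron; S²⁺ still has 4 valence electrons.
Usually core removal costs more than valence removal, but here the competition is close: a tightly held n=2 valence electron can cost more to remove than an n=3 core electron, so the actual values have to decide it.
Valence configurations: O²⁺ [He]2s²2p², Al²⁺ [Ne]3s¹, S²⁺ [Ne]3s²3p².
Tabulated IE_3 (kJ/mol): K 4420, O 5300, Al 2745, S 3357.
Hence IE_3: Al < S < K < O.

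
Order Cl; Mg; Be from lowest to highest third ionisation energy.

Cl, Mg, Be

Consider each +2 ion: Cl²⁺ still has 5 valence electrons; Mg²⁺ is the bare [Ne] core; Be²⁺ is the bare [He] core.
Pulling an electron out of a noble-gas core costs far more than removing a remaining valence electron, so Mg and Be sit at the high end of IE_3.
Tabulated IE_3 (kJ/mol): Cl 3822, Mg 7733, Be 14849.
So the third ionization energies run Cl < Mg < Be.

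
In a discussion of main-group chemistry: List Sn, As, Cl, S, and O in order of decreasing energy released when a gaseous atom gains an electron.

Cl, S, O, Sn, As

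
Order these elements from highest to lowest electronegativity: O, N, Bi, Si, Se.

O > N > Se > Bi > Si

N is in period 2, group 15; O is in period 2, group 16; Si is in period 3, group 14; Se is in period 4, group 16; Bi is in period 6, group 15.
EN rises left→right (higher Z_eff, smaller atoms) and falls top→bottom (larger, more shielded atoms).
Here both period and group differ, so the two effects have to be weighed against each other.
Bi > Si: the two effects oppose for this pair; the across-period effect wins (2.02 vs 1.90).
Se > Bi: relative to Bi, both the across-period and down-group shifts push Se's electronegativity up.
N > Se: period and group pull opposite ways; the down-group shift dominates (3.04 vs 2.55).
O > N: both are in period 2; the period trend gives O the larger value.
Approximate values (Pauling): N 3.04, O 3.44, Si 1.90, Se 2.55, Bi 2.02.
So from highest to lowest: O > N > Se > Bi > Si.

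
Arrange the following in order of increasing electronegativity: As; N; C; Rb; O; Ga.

C is in period 2, group 14; N is in period 2, group 15; O is in period 2, group 16; Ga is in period 4, group 13; As is in period 4, group 15; Rb is in period 5, group 1.
Atoms toward the upper right of the periodic table pull bonding electrons most strongly.
These span different periods and groups, so the two trends combine.
Ga > Rb: both effects reinforce here, so Ga is clearly the higher of the two.
As > Ga: both are in period 4; the period trend gives As the larger value.
C > As: the two effects oppose for this pair; the down-group effect wins (2.55 vs 2.18).
N > C: N lies to the right of C in period 2, so the across-period effect alone puts N higher.
O > N: both are in period 2; the period trend gives O the larger value.
Approximate values (Pauling): C 2.55, N 3.04, O 3.44, Ga 1.81, As 2.18, Rb 0.82.
So from lowest to highest: Rb < Ga < As < C < N < O.

Rb < Ga < As < C < N < O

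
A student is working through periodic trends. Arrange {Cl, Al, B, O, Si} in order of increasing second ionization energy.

Si < Al < Cl < B < O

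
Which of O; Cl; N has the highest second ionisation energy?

IE_2 is the cost of taking one more electron from the +1 cation: O⁺ still has 5 valence electrons; Cl⁺ still has 6 valence electrons; N⁺ still has 4 valence electrons.
All are still removing valence electrons, so compare the +1 ions as you would atoms: IE_2 generally rises across a period (higher Z_eff) and falls down a group (larger shell), subject to the usual subshell exceptions.
Valence configurations: O⁺ [He]2s²2p³, Cl⁺ [Ne]3s²3p⁴, N⁺ [He]2s²2p².
Approximate IE_2 values (kJ/mol): O 3388, Cl 2298, N 2856.
Hence IE_2: Cl < N < O.

O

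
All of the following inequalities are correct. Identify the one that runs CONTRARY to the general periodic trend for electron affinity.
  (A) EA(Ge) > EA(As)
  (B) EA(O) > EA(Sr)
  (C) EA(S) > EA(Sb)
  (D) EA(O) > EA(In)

(A)

The general trend: electron affinity increases across a period and decreases down a group.
(A) Ge (period 4, group 14) vs As (period 4, group 15): the stated order contradicts the simple trend.
(B) O (period 2, group 16) vs Sr (period 5, group 2): the stated order agrees with the simple trend.
(C) S (period 3, group 16) vs Sb (period 5, group 15): the stated order agrees with the simple trend.
(D) O (period 2, group 16) vs In (period 5, group 13): the stated order agrees with the simple trend.
The exception is (A): adding an electron to As's half-filled 4p³ is unfavourable, so Ge (4p²) has the more exothermic EA.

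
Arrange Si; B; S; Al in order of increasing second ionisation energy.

Si < Al < S < B

Consider each +1 ion: Si⁺ still has 3 valence electrons; B⁺ still has 2 valence electrons; S⁺ still has 5 valence electrons; Al⁺ still has 2 valence electrons.
All are still removing valence electrons, so compare the +1 ions as you would atoms: IE_2 generally rises across a period (higher Z_eff) and falls down a group (larger shell), subject to the usual subshell exceptions.
Valence configurations: Si⁺ [Ne]3s²3p¹, B⁺ [He]2s², S⁺ [Ne]3s²3p³, Al⁺ [Ne]3s².
Si⁺ loses a lone 3p electron whereas Al⁺ must break into a filled 3s² pair, so IE_2(Al) > IE_2(Si) even though Si has the higher nuclear charge.
Tabulated IE_2 (kJ/mol): Si 1577, B 2427, S 2252, Al 1817.
Putting it together, IE_2: Si < Al < S < B.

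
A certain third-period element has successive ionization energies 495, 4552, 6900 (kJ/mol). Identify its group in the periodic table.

Group 1

Look for the largest jump between consecutive ionization energies: IE2/IE1 ≈ 9.2, far larger than any earlier ratio.
That jump marks the point where a core electron is being removed. So the atom has 1 valence electron.
A main-group element with 1 valence electron is in group 1.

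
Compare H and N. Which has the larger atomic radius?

N

H is in period 1, group 1; N is in period 2, group 15.
Radius decreases left→right (rising Z_eff, same n) and increases top→bottom (higher n).
Neither a single period nor a single group — weigh both effects.
N > H: the two effects oppose for this pair; the down-group effect wins (71 vs 32 pm).
Approximate values (pm): H 32, N 71.
So N has the larger atomic radius (N > H).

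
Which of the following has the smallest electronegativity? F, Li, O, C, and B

Li

Smaller atoms with higher effective nuclear charge are more electronegative.
All lie in period 2, so electronegativity increases left to right.
The smallest electronegativity among these belongs to Li.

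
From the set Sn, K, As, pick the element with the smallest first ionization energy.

K

K is in period 4, group 1; As is in period 4, group 15; Sn is in period 5, group 14.
First ionization energy rises across a period (greater Z_eff holds electrons more tightly) and falls down a group (valence electrons are farther from the nucleus).
Here both period and group differ, so the two effects have to be weighed against each other.
Sn > K: period and group pull opposite ways; the across-period shift dominates (709 vs 419 kJ/mol).
As > Sn: relative to Sn, both the across-period and down-group shifts push As's first ionization energy up.
Tabulated first ionization energy (kJ/mol): K 419, As 947, Sn 709.
The smallest first ionization energy among these belongs to K.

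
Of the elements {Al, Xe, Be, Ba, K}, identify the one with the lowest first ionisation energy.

Be is in period 2, group 2; Al is in period 3, group 13; K is in period 4, group 1; Xe is in period 5, group 18; Ba is in period 6, group 2.
First ionization energy rises across a period (greater Z_eff holds electrons more tightly) and falls down a group (valence electrons are farther from the nucleus).
Neither a single period nor a single group — weigh both effects.
Ba > K: period and group pull opposite ways; the across-period shift dominates (503 vs 419 kJ/mol).
Al > Ba: relative to Ba, both the across-period and down-group shifts push Al's first ionization energy up.
Be > Al: period and group pull opposite ways; the down-group shift dominates (900 vs 578 kJ/mol).
Xe > Be: the two effects oppose for this pair; the across-period effect wins (1170 vs 900 kJ/mol).
Tabulated first ionization energy (kJ/mol): Be 900, Al 578, K 419, Xe 1170, Ba 503.
The lowest first ionisation energy among these belongs to K.

K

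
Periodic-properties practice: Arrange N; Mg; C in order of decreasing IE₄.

After 3 electrons have been removed, what remains? N³⁺ still has 2 valence electrons; Mg³⁺ is already 1 electron into the core; C³⁺ still has 1 valence electron.
Core electrons are held far more tightly than valence electrons, so Mg tops the IE_4 order.
Valence configurations: N³⁺ [He]2s², C³⁺ [He]2s¹.
Tabulated IE_4 (kJ/mol): N 7475, Mg 10543, C 6223.
Hence IE_4: C < N < Mg.

Mg > N > C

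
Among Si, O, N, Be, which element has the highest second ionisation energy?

Consider each +1 ion: Si⁺ still has 3 valence electrons; O⁺ still has 5 valence electrons; N⁺ still has 4 valence electrons; Be⁺ still has 1 valence electron.
All are still removing valence electrons, so compare the +1 ions as you would atoms: IE_2 generally rises across a period (higher Z_eff) and falls down a group (larger shell), subject to the usual subshell exceptions.
Valence configurations: Si⁺ [Ne]3s²3p¹, O⁺ [He]2s²2p³, N⁺ [He]2s²2p², Be⁺ [He]2s¹.
Approximate IE_2 values (kJ/mol): Si 1577, O 3388, N 2856, Be 1757.
So the second ionization energies run Si < Be < N < O.

O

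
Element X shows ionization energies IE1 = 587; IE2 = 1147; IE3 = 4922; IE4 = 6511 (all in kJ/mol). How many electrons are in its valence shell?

2

Look for the largest jump between consecutive ionization energies: IE3/IE2 ≈ 4.3, far larger than any earlier ratio.
That jump marks the point where a core electron is being removed. So the atom has 2 valence electrons.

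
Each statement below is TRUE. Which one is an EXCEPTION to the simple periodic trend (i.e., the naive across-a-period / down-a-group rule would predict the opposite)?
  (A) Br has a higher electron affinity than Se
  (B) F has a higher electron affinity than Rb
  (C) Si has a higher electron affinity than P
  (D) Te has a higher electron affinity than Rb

(C)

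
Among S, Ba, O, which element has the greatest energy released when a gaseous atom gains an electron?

S

O is in period 2, group 16; S is in period 3, group 16; Ba is in period 6, group 2.
Atoms with high Z_eff and room in the valence shell (especially the halogens) have the most exothermic electron affinities.
These span different periods and groups, so the two trends combine.
O > Ba: relative to Ba, both the across-period and down-group shifts push O's electron affinity up.
S > O: this pair runs against the simple trend — see the exception note.
Note the exception: S has a higher electron affinity than O, contrary to the simple trend — the compact 2p subshell of O repels the added electron more than S's larger 3p does.
Tabulated electron affinity (kJ/mol): O 141, S 200, Ba 14.
The greatest energy released when a gaseous atom gains an electron among these belongs to S.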